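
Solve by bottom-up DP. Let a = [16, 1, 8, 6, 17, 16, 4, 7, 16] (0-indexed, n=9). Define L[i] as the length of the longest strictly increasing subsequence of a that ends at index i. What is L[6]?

2

   i    0    1    2    3    4    5    6    7    8
a[i]   16    1    8    6   17   16    4    7   16
L[i]    1    1    2    2    3    3    2    3    4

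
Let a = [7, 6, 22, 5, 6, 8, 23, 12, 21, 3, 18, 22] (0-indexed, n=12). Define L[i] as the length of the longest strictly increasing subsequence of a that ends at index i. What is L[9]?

   i    0    1    2    3    4    5    6    7    8    9   10   11
a[i]    7    6   22    5    6    8   23   12   21    3   18   22
L[i]    1    1    2    1    2    3    4    4    5    1    5    6

1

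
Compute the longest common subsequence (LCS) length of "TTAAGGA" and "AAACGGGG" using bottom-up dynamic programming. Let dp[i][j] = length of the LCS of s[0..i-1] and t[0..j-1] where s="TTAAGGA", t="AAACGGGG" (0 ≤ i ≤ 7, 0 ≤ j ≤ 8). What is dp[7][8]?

   ''  A  A  A  C  G  G  G  G
''  0  0  0  0  0  0  0  0  0
 T  0  0  0  0  0  0  0  0  0
 T  0  0  0  0  0  0  0  0  0
 A  0  1  1  1  1  1  1  1  1
 A  0  1  2  2  2  2  2  2  2
 G  0  1  2  2  2  3  3  3  3
 G  0  1  2  2  2  3  4  4  4
 A  0  1  2  3  3  3  4  4  4

4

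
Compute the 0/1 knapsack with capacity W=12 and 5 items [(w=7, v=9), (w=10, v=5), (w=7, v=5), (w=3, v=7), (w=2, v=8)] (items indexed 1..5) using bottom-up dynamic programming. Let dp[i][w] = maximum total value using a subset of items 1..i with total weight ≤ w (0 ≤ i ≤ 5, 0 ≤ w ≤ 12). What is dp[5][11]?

i\w   0   1   2   3   4   5   6   7   8   9  10  11  12
  0   0   0   0   0   0   0   0   0   0   0   0   0   0
  1   0   0   0   0   0   0   0   9   9   9   9   9   9
  2   0   0   0   0   0   0   0   9   9   9   9   9   9
  3   0   0   0   0   0   0   0   9   9   9   9   9   9
  4   0   0   0   7   7   7   7   9   9   9  16  16  16
  5   0   0   8   8   8  15  15  15  15  17  17  17  24

17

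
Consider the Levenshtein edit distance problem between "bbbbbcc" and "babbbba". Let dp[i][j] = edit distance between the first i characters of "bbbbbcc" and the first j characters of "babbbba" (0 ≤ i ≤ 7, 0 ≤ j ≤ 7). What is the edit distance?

3

   ''  b  a  b  b  b  b  a
''  0  1  2  3  4  5  6  7
 b  1  0  1  2  3  4  5  6
 b  2  1  1  1  2  3  4  5
 b  3  2  2  1  1  2  3  4
 b  4  3  3  2  1  1  2  3
 b  5  4  4  3  2  1  1  2
 c  6  5  5  4  3  2  2  2
 c  7  6  6  5  4  3  3  3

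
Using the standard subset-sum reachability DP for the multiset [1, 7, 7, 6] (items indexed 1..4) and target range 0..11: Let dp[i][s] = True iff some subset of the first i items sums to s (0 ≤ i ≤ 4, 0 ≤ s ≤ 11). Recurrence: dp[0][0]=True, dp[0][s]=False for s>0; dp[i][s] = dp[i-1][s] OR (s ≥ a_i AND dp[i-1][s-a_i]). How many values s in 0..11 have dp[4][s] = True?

5

i\s   0   1   2   3   4   5   6   7   8   9  10  11
  0   T   F   F   F   F   F   F   F   F   F   F   F
  1   T   T   F   F   F   F   F   F   F   F   F   F
  2   T   T   F   F   F   F   F   T   T   F   F   F
  3   T   T   F   F   F   F   F   T   T   F   F   F
  4   T   T   F   F   F   F   T   T   T   F   F   F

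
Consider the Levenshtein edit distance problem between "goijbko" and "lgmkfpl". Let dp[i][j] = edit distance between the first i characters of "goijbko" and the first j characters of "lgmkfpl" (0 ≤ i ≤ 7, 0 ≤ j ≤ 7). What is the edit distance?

7

   ''  l  g  m  k  f  p  l
''  0  1  2  3  4  5  6  7
 g  1  1  1  2  3  4  5  6
 o  2  2  2  2  3  4  5  6
 i  3  3  3  3  3  4  5  6
 j  4  4  4  4  4  4  5  6
 b  5  5  5  5  5  5  5  6
 k  6  6  6  6  5  6  6  6
 o  7  7  7  7  6  6  7  7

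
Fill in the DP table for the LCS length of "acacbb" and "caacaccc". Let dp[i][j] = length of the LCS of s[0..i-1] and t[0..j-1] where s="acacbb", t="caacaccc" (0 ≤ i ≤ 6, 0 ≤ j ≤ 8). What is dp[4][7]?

   ''  c  a  a  c  a  c  c  c
''  0  0  0  0  0  0  0  0  0
 a  0  0  1  1  1  1  1  1  1
 c  0  1  1  1  2  2  2  2  2
 a  0  1  2  2  2  3  3  3  3
 c  0  1  2  2  3  3  4  4  4
 b  0  1  2  2  3  3  4  4  4
 b  0  1  2  2  3  3  4  4  4

4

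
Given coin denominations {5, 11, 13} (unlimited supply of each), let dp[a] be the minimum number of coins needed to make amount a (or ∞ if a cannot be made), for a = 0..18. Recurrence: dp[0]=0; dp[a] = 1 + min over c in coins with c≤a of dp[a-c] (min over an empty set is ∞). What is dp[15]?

3

 a  0  1  2  3  4  5  6  7  8  9 10 11 12 13 14 15 16 17 18
dp  0  -  -  -  -  1  -  -  -  -  2  1  -  1  -  3  2  -  2
(- denotes ∞ / unreachable)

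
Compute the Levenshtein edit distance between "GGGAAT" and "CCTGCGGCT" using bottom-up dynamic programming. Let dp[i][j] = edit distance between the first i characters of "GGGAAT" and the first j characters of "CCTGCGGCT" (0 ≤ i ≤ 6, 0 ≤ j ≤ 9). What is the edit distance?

6

   ''  C  C  T  G  C  G  G  C  T
''  0  1  2  3  4  5  6  7  8  9
 G  1  1  2  3  3  4  5  6  7  8
 G  2  2  2  3  3  4  4  5  6  7
 G  3  3  3  3  3  4  4  4  5  6
 A  4  4  4  4  4  4  5  5  5  6
 A  5  5  5  5  5  5  5  6  6  6
 T  6  6  6  5  6  6  6  6  7  6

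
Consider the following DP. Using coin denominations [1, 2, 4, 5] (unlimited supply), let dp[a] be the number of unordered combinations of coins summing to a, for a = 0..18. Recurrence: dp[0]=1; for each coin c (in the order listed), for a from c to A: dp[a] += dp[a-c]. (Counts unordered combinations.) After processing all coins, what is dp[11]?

19

after  coin     0     1     2     3     4     5     6     7     8     9    10    11    12    13    14    15    16    17    18
          1     1     1     1     1     1     1     1     1     1     1     1     1     1     1     1     1     1     1     1
          2     1     1     2     2     3     3     4     4     5     5     6     6     7     7     8     8     9     9    10
          4     1     1     2     2     4     4     6     6     9     9    12    12    16    16    20    20    25    25    30
          5     1     1     2     2     4     5     7     8    11    13    17    19    24    27    33    37    44    49    57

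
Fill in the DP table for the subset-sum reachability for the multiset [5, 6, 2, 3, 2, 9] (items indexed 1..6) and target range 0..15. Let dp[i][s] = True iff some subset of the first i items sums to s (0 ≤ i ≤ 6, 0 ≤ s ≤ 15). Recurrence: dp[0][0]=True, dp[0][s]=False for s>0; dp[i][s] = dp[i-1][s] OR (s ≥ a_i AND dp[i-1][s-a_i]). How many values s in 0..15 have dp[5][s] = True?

15

i\s   0   1   2   3   4   5   6   7   8   9  10  11  12  13  14  15
  0   T   F   F   F   F   F   F   F   F   F   F   F   F   F   F   F
  1   T   F   F   F   F   T   F   F   F   F   F   F   F   F   F   F
  2   T   F   F   F   F   T   T   F   F   F   F   T   F   F   F   F
  3   T   F   T   F   F   T   T   T   T   F   F   T   F   T   F   F
  4   T   F   T   T   F   T   T   T   T   T   T   T   F   T   T   F
  5   T   F   T   T   T   T   T   T   T   T   T   T   T   T   T   T
  6   T   F   T   T   T   T   T   T   T   T   T   T   T   T   T   T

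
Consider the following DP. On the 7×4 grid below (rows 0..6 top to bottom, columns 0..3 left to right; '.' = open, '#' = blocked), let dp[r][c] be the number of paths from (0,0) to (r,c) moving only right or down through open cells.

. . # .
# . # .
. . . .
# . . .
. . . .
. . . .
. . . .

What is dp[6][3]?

15

r\c   0   1   2   3
  0   1   1   0   0
  1   0   1   0   0
  2   0   1   1   1
  3   0   1   2   3
  4   0   1   3   6
  5   0   1   4  10
  6   0   1   5  15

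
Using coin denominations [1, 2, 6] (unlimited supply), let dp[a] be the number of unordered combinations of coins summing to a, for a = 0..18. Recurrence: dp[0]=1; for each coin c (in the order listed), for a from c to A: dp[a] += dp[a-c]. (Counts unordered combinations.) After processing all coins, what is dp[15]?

after  coin     0     1     2     3     4     5     6     7     8     9    10    11    12    13    14    15    16    17    18
          1     1     1     1     1     1     1     1     1     1     1     1     1     1     1     1     1     1     1     1
          2     1     1     2     2     3     3     4     4     5     5     6     6     7     7     8     8     9     9    10
          6     1     1     2     2     3     3     5     5     7     7     9     9    12    12    15    15    18    18    22

15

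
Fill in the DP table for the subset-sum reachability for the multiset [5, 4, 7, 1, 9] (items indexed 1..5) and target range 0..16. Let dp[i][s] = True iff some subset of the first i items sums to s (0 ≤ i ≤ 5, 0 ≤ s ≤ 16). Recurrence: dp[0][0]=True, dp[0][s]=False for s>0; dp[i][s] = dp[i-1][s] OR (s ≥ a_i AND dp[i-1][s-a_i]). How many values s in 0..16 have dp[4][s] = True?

13

i\s   0   1   2   3   4   5   6   7   8   9  10  11  12  13  14  15  16
  0   T   F   F   F   F   F   F   F   F   F   F   F   F   F   F   F   F
  1   T   F   F   F   F   T   F   F   F   F   F   F   F   F   F   F   F
  2   T   F   F   F   T   T   F   F   F   T   F   F   F   F   F   F   F
  3   T   F   F   F   T   T   F   T   F   T   F   T   T   F   F   F   T
  4   T   T   F   F   T   T   T   T   T   T   T   T   T   T   F   F   T
  5   T   T   F   F   T   T   T   T   T   T   T   T   T   T   T   T   T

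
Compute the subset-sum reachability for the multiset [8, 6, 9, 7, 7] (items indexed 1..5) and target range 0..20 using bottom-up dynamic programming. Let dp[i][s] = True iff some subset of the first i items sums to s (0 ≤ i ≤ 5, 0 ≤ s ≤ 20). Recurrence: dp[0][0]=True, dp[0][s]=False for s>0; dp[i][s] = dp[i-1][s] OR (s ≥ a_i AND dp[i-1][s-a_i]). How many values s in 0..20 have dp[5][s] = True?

11

i\s   0   1   2   3   4   5   6   7   8   9  10  11  12  13  14  15  16  17  18  19  20
  0   T   F   F   F   F   F   F   F   F   F   F   F   F   F   F   F   F   F   F   F   F
  1   T   F   F   F   F   F   F   F   T   F   F   F   F   F   F   F   F   F   F   F   F
  2   T   F   F   F   F   F   T   F   T   F   F   F   F   F   T   F   F   F   F   F   F
  3   T   F   F   F   F   F   T   F   T   T   F   F   F   F   T   T   F   T   F   F   F
  4   T   F   F   F   F   F   T   T   T   T   F   F   F   T   T   T   T   T   F   F   F
  5   T   F   F   F   F   F   T   T   T   T   F   F   F   T   T   T   T   T   F   F   T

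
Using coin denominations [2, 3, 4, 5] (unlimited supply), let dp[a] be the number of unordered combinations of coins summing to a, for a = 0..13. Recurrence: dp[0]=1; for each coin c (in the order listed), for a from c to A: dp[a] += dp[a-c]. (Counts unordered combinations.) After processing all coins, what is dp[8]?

after  coin     0     1     2     3     4     5     6     7     8     9    10    11    12    13
          2     1     0     1     0     1     0     1     0     1     0     1     0     1     0
          3     1     0     1     1     1     1     2     1     2     2     2     2     3     2
          4     1     0     1     1     2     1     3     2     4     3     5     4     7     5
          5     1     0     1     1     2     2     3     3     5     5     7     7    10    10

5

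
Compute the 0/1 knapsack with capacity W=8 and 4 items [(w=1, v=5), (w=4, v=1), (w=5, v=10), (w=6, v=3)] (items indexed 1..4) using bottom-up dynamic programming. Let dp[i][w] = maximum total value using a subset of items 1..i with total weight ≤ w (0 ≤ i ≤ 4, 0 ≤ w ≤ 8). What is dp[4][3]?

5

i\w   0   1   2   3   4   5   6   7   8
  0   0   0   0   0   0   0   0   0   0
  1   0   5   5   5   5   5   5   5   5
  2   0   5   5   5   5   6   6   6   6
  3   0   5   5   5   5  10  15  15  15
  4   0   5   5   5   5  10  15  15  15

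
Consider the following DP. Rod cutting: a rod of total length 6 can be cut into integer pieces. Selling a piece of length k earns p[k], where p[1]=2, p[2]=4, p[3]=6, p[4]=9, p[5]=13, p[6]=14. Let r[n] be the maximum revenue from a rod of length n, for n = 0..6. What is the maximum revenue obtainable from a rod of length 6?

15

   n    0    1    2    3    4    5    6
r[n]    0    2    4    6    9   13   15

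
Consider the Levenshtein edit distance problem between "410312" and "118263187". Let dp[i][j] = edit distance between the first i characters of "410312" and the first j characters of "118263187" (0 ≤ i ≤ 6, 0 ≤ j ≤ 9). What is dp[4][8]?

6

   ''  1  1  8  2  6  3  1  8  7
''  0  1  2  3  4  5  6  7  8  9
 4  1  1  2  3  4  5  6  7  8  9
 1  2  1  1  2  3  4  5  6  7  8
 0  3  2  2  2  3  4  5  6  7  8
 3  4  3  3  3  3  4  4  5  6  7
 1  5  4  3  4  4  4  5  4  5  6
 2  6  5  4  4  4  5  5  5  5  6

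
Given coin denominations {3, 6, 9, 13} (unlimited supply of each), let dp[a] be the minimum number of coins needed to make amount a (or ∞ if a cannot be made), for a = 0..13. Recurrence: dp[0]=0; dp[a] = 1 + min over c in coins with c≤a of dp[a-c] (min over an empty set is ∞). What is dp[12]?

2

 a  0  1  2  3  4  5  6  7  8  9 10 11 12 13
dp  0  -  -  1  -  -  1  -  -  1  -  -  2  1
(- denotes ∞ / unreachable)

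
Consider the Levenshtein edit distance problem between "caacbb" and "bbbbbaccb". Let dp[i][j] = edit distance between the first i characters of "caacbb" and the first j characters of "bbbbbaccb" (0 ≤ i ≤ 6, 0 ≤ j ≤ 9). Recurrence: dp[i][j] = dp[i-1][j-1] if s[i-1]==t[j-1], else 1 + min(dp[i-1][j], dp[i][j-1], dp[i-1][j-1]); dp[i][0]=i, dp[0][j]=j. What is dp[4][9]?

7

   ''  b  b  b  b  b  a  c  c  b
''  0  1  2  3  4  5  6  7  8  9
 c  1  1  2  3  4  5  6  6  7  8
 a  2  2  2  3  4  5  5  6  7  8
 a  3  3  3  3  4  5  5  6  7  8
 c  4  4  4  4  4  5  6  5  6  7
 b  5  4  4  4  4  4  5  6  6  6
 b  6  5  4  4  4  4  5  6  7  6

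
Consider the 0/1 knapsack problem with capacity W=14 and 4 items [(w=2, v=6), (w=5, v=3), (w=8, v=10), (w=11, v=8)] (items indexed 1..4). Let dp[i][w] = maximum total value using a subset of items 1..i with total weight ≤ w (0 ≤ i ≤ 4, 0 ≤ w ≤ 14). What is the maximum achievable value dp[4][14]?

i\w   0   1   2   3   4   5   6   7   8   9  10  11  12  13  14
  0   0   0   0   0   0   0   0   0   0   0   0   0   0   0   0
  1   0   0   6   6   6   6   6   6   6   6   6   6   6   6   6
  2   0   0   6   6   6   6   6   9   9   9   9   9   9   9   9
  3   0   0   6   6   6   6   6   9  10  10  16  16  16  16  16
  4   0   0   6   6   6   6   6   9  10  10  16  16  16  16  16

16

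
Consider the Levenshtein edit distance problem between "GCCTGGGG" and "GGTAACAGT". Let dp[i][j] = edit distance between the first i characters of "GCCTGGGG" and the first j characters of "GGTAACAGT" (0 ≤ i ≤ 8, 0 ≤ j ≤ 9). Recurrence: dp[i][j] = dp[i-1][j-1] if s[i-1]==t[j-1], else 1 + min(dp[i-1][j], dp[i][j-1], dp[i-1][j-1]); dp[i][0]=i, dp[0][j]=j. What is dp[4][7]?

5

   ''  G  G  T  A  A  C  A  G  T
''  0  1  2  3  4  5  6  7  8  9
 G  1  0  1  2  3  4  5  6  7  8
 C  2  1  1  2  3  4  4  5  6  7
 C  3  2  2  2  3  4  4  5  6  7
 T  4  3  3  2  3  4  5  5  6  6
 G  5  4  3  3  3  4  5  6  5  6
 G  6  5  4  4  4  4  5  6  6  6
 G  7  6  5  5  5  5  5  6  6  7
 G  8  7  6  6  6  6  6  6  6  7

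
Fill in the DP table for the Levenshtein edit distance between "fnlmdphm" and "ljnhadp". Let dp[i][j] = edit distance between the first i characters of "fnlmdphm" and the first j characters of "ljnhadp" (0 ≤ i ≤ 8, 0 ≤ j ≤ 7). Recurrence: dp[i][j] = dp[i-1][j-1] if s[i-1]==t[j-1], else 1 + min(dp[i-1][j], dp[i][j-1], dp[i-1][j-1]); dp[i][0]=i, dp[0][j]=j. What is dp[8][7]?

   ''  l  j  n  h  a  d  p
''  0  1  2  3  4  5  6  7
 f  1  1  2  3  4  5  6  7
 n  2  2  2  2  3  4  5  6
 l  3  2  3  3  3  4  5  6
 m  4  3  3  4  4  4  5  6
 d  5  4  4  4  5  5  4  5
 p  6  5  5  5  5  6  5  4
 h  7  6  6  6  5  6  6  5
 m  8  7  7  7  6  6  7  6

6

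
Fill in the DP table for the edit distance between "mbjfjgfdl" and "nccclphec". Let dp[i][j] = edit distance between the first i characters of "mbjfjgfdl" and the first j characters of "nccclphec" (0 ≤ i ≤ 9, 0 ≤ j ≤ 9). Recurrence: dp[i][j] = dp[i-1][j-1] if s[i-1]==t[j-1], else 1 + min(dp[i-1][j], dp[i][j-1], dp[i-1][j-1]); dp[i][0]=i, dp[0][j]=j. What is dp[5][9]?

   ''  n  c  c  c  l  p  h  e  c
''  0  1  2  3  4  5  6  7  8  9
 m  1  1  2  3  4  5  6  7  8  9
 b  2  2  2  3  4  5  6  7  8  9
 j  3  3  3  3  4  5  6  7  8  9
 f  4  4  4  4  4  5  6  7  8  9
 j  5  5  5  5  5  5  6  7  8  9
 g  6  6  6  6  6  6  6  7  8  9
 f  7  7  7  7  7  7  7  7  8  9
 d  8  8  8  8  8  8  8  8  8  9
 l  9  9  9  9  9  8  9  9  9  9

9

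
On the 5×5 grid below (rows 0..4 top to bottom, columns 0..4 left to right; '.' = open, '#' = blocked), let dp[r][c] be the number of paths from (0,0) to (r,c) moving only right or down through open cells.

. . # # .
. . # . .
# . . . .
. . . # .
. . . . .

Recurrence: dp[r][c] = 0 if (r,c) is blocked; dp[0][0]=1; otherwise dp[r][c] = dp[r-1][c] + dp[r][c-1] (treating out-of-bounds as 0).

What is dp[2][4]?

2

r\c   0   1   2   3   4
  0   1   1   0   0   0
  1   1   2   0   0   0
  2   0   2   2   2   2
  3   0   2   4   0   2
  4   0   2   6   6   8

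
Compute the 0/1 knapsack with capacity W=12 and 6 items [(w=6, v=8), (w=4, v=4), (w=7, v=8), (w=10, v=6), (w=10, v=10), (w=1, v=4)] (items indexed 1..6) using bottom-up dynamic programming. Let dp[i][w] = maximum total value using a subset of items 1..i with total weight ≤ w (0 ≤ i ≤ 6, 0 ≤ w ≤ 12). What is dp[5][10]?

12

i\w   0   1   2   3   4   5   6   7   8   9  10  11  12
  0   0   0   0   0   0   0   0   0   0   0   0   0   0
  1   0   0   0   0   0   0   8   8   8   8   8   8   8
  2   0   0   0   0   4   4   8   8   8   8  12  12  12
  3   0   0   0   0   4   4   8   8   8   8  12  12  12
  4   0   0   0   0   4   4   8   8   8   8  12  12  12
  5   0   0   0   0   4   4   8   8   8   8  12  12  12
  6   0   4   4   4   4   8   8  12  12  12  12  16  16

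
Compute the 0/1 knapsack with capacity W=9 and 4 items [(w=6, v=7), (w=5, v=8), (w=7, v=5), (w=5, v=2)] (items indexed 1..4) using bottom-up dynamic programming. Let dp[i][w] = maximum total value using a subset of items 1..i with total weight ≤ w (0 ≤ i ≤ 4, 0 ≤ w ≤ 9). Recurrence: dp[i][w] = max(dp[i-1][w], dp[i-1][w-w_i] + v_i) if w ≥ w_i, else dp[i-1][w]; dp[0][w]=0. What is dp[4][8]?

8

i\w   0   1   2   3   4   5   6   7   8   9
  0   0   0   0   0   0   0   0   0   0   0
  1   0   0   0   0   0   0   7   7   7   7
  2   0   0   0   0   0   8   8   8   8   8
  3   0   0   0   0   0   8   8   8   8   8
  4   0   0   0   0   0   8   8   8   8   8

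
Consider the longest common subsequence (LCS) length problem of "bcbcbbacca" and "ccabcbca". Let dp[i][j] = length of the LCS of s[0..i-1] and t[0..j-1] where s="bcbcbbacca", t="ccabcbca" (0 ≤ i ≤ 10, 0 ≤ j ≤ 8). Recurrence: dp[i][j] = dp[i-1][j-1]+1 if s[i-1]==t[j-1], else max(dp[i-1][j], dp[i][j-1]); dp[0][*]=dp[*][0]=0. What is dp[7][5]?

3

   ''  c  c  a  b  c  b  c  a
''  0  0  0  0  0  0  0  0  0
 b  0  0  0  0  1  1  1  1  1
 c  0  1  1  1  1  2  2  2  2
 b  0  1  1  1  2  2  3  3  3
 c  0  1  2  2  2  3  3  4  4
 b  0  1  2  2  3  3  4  4  4
 b  0  1  2  2  3  3  4  4  4
 a  0  1  2  3  3  3  4  4  5
 c  0  1  2  3  3  4  4  5  5
 c  0  1  2  3  3  4  4  5  5
 a  0  1  2  3  3  4  4  5  6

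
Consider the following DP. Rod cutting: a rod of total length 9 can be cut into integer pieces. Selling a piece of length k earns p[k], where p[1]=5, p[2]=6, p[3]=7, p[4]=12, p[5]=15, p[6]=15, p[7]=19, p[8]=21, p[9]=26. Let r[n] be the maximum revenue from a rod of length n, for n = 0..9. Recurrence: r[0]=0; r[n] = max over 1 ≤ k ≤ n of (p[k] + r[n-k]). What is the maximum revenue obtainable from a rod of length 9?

45

   n    0    1    2    3    4    5    6    7    8    9
r[n]    0    5   10   15   20   25   30   35   40   45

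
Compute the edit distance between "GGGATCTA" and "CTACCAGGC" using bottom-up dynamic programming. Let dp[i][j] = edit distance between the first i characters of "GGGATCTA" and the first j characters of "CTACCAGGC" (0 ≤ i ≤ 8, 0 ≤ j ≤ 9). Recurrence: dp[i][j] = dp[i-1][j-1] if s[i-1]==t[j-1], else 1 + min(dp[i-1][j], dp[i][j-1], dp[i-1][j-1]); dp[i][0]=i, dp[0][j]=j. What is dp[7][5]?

5

   ''  C  T  A  C  C  A  G  G  C
''  0  1  2  3  4  5  6  7  8  9
 G  1  1  2  3  4  5  6  6  7  8
 G  2  2  2  3  4  5  6  6  6  7
 G  3  3  3  3  4  5  6  6  6  7
 A  4  4  4  3  4  5  5  6  7  7
 T  5  5  4  4  4  5  6  6  7  8
 C  6  5  5  5  4  4  5  6  7  7
 T  7  6  5  6  5  5  5  6  7  8
 A  8  7  6  5  6  6  5  6  7  8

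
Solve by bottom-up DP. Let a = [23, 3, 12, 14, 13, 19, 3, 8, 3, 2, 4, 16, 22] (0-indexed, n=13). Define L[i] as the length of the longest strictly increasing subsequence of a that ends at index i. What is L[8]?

1

   i    0    1    2    3    4    5    6    7    8    9   10   11   12
a[i]   23    3   12   14   13   19    3    8    3    2    4   16   22
L[i]    1    1    2    3    3    4    1    2    1    1    2    4    5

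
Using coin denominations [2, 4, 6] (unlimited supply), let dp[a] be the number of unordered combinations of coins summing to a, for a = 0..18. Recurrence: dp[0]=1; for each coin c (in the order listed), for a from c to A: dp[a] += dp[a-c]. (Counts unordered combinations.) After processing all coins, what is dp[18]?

after  coin     0     1     2     3     4     5     6     7     8     9    10    11    12    13    14    15    16    17    18
          2     1     0     1     0     1     0     1     0     1     0     1     0     1     0     1     0     1     0     1
          4     1     0     1     0     2     0     2     0     3     0     3     0     4     0     4     0     5     0     5
          6     1     0     1     0     2     0     3     0     4     0     5     0     7     0     8     0    10     0    12

12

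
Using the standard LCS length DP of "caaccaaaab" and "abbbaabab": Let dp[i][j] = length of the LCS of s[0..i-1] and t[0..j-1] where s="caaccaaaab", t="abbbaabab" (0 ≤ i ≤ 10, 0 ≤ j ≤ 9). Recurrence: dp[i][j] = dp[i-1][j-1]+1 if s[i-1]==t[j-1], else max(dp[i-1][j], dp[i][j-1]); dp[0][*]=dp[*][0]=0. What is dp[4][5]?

2

   ''  a  b  b  b  a  a  b  a  b
''  0  0  0  0  0  0  0  0  0  0
 c  0  0  0  0  0  0  0  0  0  0
 a  0  1  1  1  1  1  1  1  1  1
 a  0  1  1  1  1  2  2  2  2  2
 c  0  1  1  1  1  2  2  2  2  2
 c  0  1  1  1  1  2  2  2  2  2
 a  0  1  1  1  1  2  3  3  3  3
 a  0  1  1  1  1  2  3  3  4  4
 a  0  1  1  1  1  2  3  3  4  4
 a  0  1  1  1  1  2  3  3  4  4
 b  0  1  2  2  2  2  3  4  4  5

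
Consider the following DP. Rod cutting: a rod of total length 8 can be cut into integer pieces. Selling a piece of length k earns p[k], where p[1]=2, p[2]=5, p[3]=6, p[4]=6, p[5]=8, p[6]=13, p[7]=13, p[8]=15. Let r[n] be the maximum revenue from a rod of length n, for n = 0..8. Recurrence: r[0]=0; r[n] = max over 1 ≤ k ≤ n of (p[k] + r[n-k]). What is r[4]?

   n    0    1    2    3    4    5    6    7    8
r[n]    0    2    5    7   10   12   15   17   20

10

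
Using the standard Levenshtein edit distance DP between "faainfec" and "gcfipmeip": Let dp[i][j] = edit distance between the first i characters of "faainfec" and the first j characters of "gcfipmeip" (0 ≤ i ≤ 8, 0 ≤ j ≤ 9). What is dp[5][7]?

   ''  g  c  f  i  p  m  e  i  p
''  0  1  2  3  4  5  6  7  8  9
 f  1  1  2  2  3  4  5  6  7  8
 a  2  2  2  3  3  4  5  6  7  8
 a  3  3  3  3  4  4  5  6  7  8
 i  4  4  4  4  3  4  5  6  6  7
 n  5  5  5  5  4  4  5  6  7  7
 f  6  6  6  5  5  5  5  6  7  8
 e  7  7  7  6  6  6  6  5  6  7
 c  8  8  7  7  7  7  7  6  6  7

6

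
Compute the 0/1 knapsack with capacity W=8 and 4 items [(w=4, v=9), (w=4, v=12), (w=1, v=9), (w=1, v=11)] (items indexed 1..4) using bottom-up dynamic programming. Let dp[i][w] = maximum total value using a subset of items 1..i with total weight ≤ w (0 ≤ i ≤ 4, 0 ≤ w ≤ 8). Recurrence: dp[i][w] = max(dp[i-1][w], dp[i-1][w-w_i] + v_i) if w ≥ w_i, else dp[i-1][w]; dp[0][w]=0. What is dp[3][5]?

i\w   0   1   2   3   4   5   6   7   8
  0   0   0   0   0   0   0   0   0   0
  1   0   0   0   0   9   9   9   9   9
  2   0   0   0   0  12  12  12  12  21
  3   0   9   9   9  12  21  21  21  21
  4   0  11  20  20  20  23  32  32  32

21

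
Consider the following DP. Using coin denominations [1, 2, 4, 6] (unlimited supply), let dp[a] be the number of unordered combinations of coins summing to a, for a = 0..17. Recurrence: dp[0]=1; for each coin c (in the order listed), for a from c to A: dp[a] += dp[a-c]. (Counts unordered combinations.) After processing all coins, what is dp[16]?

after  coin     0     1     2     3     4     5     6     7     8     9    10    11    12    13    14    15    16    17
          1     1     1     1     1     1     1     1     1     1     1     1     1     1     1     1     1     1     1
          2     1     1     2     2     3     3     4     4     5     5     6     6     7     7     8     8     9     9
          4     1     1     2     2     4     4     6     6     9     9    12    12    16    16    20    20    25    25
          6     1     1     2     2     4     4     7     7    11    11    16    16    23    23    31    31    41    41

41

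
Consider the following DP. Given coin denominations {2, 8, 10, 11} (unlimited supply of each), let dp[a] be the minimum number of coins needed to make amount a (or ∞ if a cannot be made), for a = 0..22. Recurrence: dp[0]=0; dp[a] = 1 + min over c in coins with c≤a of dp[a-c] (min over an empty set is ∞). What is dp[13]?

 a  0  1  2  3  4  5  6  7  8  9 10 11 12 13 14 15 16 17 18 19 20 21 22
dp  0  -  1  -  2  -  3  -  1  -  1  1  2  2  3  3  2  4  2  2  2  2  2
(- denotes ∞ / unreachable)

2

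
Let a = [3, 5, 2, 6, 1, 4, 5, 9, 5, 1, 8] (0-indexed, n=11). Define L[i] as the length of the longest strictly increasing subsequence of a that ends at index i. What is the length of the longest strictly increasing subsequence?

   i    0    1    2    3    4    5    6    7    8    9   10
a[i]    3    5    2    6    1    4    5    9    5    1    8
L[i]    1    2    1    3    1    2    3    4    3    1    4

4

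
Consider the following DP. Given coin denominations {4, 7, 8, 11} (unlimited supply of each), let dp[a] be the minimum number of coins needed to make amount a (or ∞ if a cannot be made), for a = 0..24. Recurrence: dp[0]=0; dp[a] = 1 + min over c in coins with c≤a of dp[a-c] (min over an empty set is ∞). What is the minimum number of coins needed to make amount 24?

 a  0  1  2  3  4  5  6  7  8  9 10 11 12 13 14 15 16 17 18 19 20 21 22 23 24
dp  0  -  -  -  1  -  -  1  1  -  -  1  2  -  2  2  2  -  2  2  3  3  2  3  3
(- denotes ∞ / unreachable)

3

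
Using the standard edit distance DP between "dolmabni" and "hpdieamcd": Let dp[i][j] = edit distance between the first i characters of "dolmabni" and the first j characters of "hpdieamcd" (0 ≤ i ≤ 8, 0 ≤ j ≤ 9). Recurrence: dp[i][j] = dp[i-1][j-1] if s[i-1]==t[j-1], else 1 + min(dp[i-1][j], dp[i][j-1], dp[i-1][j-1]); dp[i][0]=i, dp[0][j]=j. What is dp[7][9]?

8

   ''  h  p  d  i  e  a  m  c  d
''  0  1  2  3  4  5  6  7  8  9
 d  1  1  2  2  3  4  5  6  7  8
 o  2  2  2  3  3  4  5  6  7  8
 l  3  3  3  3  4  4  5  6  7  8
 m  4  4  4  4  4  5  5  5  6  7
 a  5  5  5  5  5  5  5  6  6  7
 b  6  6  6  6  6  6  6  6  7  7
 n  7  7  7  7  7  7  7  7  7  8
 i  8  8  8  8  7  8  8  8  8  8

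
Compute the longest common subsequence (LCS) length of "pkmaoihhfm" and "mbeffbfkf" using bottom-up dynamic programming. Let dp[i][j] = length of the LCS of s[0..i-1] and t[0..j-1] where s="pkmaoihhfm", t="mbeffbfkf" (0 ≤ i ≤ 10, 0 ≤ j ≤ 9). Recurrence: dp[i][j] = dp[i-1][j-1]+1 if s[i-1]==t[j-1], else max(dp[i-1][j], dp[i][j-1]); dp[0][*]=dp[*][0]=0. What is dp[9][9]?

2

   ''  m  b  e  f  f  b  f  k  f
''  0  0  0  0  0  0  0  0  0  0
 p  0  0  0  0  0  0  0  0  0  0
 k  0  0  0  0  0  0  0  0  1  1
 m  0  1  1  1  1  1  1  1  1  1
 a  0  1  1  1  1  1  1  1  1  1
 o  0  1  1  1  1  1  1  1  1  1
 i  0  1  1  1  1  1  1  1  1  1
 h  0  1  1  1  1  1  1  1  1  1
 h  0  1  1  1  1  1  1  1  1  1
 f  0  1  1  1  2  2  2  2  2  2
 m  0  1  1  1  2  2  2  2  2  2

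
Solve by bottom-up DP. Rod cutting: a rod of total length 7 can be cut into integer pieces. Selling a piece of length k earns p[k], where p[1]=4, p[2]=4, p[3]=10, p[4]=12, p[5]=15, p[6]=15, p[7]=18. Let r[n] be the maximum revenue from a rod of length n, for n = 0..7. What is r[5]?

   n    0    1    2    3    4    5    6    7
r[n]    0    4    8   12   16   20   24   28

20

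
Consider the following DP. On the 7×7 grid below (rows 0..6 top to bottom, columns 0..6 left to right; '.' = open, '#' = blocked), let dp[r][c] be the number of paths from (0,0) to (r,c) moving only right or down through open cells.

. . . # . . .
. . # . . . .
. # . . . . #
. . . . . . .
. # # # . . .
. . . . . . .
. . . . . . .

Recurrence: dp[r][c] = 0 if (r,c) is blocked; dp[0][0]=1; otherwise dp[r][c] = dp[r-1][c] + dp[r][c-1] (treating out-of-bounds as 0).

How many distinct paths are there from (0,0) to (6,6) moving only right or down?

r\c   0   1   2   3   4   5   6
  0   1   1   1   0   0   0   0
  1   1   2   0   0   0   0   0
  2   1   0   0   0   0   0   0
  3   1   1   1   1   1   1   1
  4   1   0   0   0   1   2   3
  5   1   1   1   1   2   4   7
  6   1   2   3   4   6  10  17

17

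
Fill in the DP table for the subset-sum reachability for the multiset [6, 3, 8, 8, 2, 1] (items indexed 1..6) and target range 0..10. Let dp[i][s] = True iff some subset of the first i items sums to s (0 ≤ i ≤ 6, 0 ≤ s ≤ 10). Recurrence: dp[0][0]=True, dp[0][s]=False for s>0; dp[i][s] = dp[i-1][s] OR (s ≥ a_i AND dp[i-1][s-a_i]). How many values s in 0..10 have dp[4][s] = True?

i\s   0   1   2   3   4   5   6   7   8   9  10
  0   T   F   F   F   F   F   F   F   F   F   F
  1   T   F   F   F   F   F   T   F   F   F   F
  2   T   F   F   T   F   F   T   F   F   T   F
  3   T   F   F   T   F   F   T   F   T   T   F
  4   T   F   F   T   F   F   T   F   T   T   F
  5   T   F   T   T   F   T   T   F   T   T   T
  6   T   T   T   T   T   T   T   T   T   T   T

5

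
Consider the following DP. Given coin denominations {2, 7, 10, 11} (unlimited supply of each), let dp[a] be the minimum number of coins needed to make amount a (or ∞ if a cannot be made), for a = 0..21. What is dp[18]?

 a  0  1  2  3  4  5  6  7  8  9 10 11 12 13 14 15 16 17 18 19 20 21
dp  0  -  1  -  2  -  3  1  4  2  1  1  2  2  2  3  3  2  2  3  2  2
(- denotes ∞ / unreachable)

2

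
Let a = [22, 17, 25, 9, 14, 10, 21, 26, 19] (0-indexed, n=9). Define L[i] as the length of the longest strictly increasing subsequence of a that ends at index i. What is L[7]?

   i    0    1    2    3    4    5    6    7    8
a[i]   22   17   25    9   14   10   21   26   19
L[i]    1    1    2    1    2    2    3    4    3

4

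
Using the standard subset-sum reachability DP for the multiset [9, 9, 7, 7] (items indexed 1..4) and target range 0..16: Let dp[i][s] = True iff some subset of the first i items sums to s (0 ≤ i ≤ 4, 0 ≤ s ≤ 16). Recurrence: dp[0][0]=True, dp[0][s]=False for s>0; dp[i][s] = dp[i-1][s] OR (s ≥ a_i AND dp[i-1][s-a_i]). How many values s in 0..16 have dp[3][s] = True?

i\s   0   1   2   3   4   5   6   7   8   9  10  11  12  13  14  15  16
  0   T   F   F   F   F   F   F   F   F   F   F   F   F   F   F   F   F
  1   T   F   F   F   F   F   F   F   F   T   F   F   F   F   F   F   F
  2   T   F   F   F   F   F   F   F   F   T   F   F   F   F   F   F   F
  3   T   F   F   F   F   F   F   T   F   T   F   F   F   F   F   F   T
  4   T   F   F   F   F   F   F   T   F   T   F   F   F   F   T   F   T

4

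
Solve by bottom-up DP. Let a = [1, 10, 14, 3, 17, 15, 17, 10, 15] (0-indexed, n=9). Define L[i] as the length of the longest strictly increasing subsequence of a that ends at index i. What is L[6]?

5

   i    0    1    2    3    4    5    6    7    8
a[i]    1   10   14    3   17   15   17   10   15
L[i]    1    2    3    2    4    4    5    3    4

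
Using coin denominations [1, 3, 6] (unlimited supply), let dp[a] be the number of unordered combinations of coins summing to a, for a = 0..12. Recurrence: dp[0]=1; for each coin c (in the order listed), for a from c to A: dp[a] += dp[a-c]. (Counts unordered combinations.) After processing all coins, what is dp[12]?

9

after  coin     0     1     2     3     4     5     6     7     8     9    10    11    12
          1     1     1     1     1     1     1     1     1     1     1     1     1     1
          3     1     1     1     2     2     2     3     3     3     4     4     4     5
          6     1     1     1     2     2     2     4     4     4     6     6     6     9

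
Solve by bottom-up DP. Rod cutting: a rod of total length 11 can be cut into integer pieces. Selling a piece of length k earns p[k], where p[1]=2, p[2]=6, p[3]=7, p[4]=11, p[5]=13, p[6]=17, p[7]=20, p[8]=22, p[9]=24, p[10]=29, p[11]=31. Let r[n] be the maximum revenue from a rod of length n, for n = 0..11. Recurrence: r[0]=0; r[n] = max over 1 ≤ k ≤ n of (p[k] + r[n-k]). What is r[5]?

14

   n    0    1    2    3    4    5    6    7    8    9   10   11
r[n]    0    2    6    8   12   14   18   20   24   26   30   32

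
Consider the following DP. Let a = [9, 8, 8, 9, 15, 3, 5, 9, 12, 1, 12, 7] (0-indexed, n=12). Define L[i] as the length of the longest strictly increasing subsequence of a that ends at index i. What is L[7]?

   i    0    1    2    3    4    5    6    7    8    9   10   11
a[i]    9    8    8    9   15    3    5    9   12    1   12    7
L[i]    1    1    1    2    3    1    2    3    4    1    4    3

3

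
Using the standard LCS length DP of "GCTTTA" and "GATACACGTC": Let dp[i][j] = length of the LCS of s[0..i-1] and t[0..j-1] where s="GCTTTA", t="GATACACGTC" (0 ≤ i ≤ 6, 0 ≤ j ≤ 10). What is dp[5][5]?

   ''  G  A  T  A  C  A  C  G  T  C
''  0  0  0  0  0  0  0  0  0  0  0
 G  0  1  1  1  1  1  1  1  1  1  1
 C  0  1  1  1  1  2  2  2  2  2  2
 T  0  1  1  2  2  2  2  2  2  3  3
 T  0  1  1  2  2  2  2  2  2  3  3
 T  0  1  1  2  2  2  2  2  2  3  3
 A  0  1  2  2  3  3  3  3  3  3  3

2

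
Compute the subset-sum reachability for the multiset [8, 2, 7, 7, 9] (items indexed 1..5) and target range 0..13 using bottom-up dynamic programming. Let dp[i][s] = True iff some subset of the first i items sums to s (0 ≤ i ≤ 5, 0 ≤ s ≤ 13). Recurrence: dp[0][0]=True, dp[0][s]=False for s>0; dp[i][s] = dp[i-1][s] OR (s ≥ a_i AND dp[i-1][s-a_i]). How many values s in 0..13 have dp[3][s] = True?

i\s   0   1   2   3   4   5   6   7   8   9  10  11  12  13
  0   T   F   F   F   F   F   F   F   F   F   F   F   F   F
  1   T   F   F   F   F   F   F   F   T   F   F   F   F   F
  2   T   F   T   F   F   F   F   F   T   F   T   F   F   F
  3   T   F   T   F   F   F   F   T   T   T   T   F   F   F
  4   T   F   T   F   F   F   F   T   T   T   T   F   F   F
  5   T   F   T   F   F   F   F   T   T   T   T   T   F   F

6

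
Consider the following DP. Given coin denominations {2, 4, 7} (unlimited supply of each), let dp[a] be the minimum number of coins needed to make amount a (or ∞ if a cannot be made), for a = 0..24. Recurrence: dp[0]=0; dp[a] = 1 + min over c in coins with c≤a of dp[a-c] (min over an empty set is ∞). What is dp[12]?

 a  0  1  2  3  4  5  6  7  8  9 10 11 12 13 14 15 16 17 18 19 20 21 22 23 24
dp  0  -  1  -  1  -  2  1  2  2  3  2  3  3  2  3  3  4  3  4  4  3  4  4  5
(- denotes ∞ / unreachable)

3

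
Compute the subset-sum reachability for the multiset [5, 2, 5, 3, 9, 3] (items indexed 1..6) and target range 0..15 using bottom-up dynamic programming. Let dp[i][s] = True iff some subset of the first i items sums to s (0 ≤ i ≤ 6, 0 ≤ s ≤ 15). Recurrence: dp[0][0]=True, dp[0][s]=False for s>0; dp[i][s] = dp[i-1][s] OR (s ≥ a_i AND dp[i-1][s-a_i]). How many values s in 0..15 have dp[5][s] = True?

13

i\s   0   1   2   3   4   5   6   7   8   9  10  11  12  13  14  15
  0   T   F   F   F   F   F   F   F   F   F   F   F   F   F   F   F
  1   T   F   F   F   F   T   F   F   F   F   F   F   F   F   F   F
  2   T   F   T   F   F   T   F   T   F   F   F   F   F   F   F   F
  3   T   F   T   F   F   T   F   T   F   F   T   F   T   F   F   F
  4   T   F   T   T   F   T   F   T   T   F   T   F   T   T   F   T
  5   T   F   T   T   F   T   F   T   T   T   T   T   T   T   T   T
  6   T   F   T   T   F   T   T   T   T   T   T   T   T   T   T   T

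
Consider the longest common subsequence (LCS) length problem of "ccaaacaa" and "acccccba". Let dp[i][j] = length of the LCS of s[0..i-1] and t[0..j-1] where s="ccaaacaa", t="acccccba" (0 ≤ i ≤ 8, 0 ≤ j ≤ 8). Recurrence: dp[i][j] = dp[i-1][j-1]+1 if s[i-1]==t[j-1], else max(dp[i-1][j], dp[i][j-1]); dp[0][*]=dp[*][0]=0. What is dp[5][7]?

   ''  a  c  c  c  c  c  b  a
''  0  0  0  0  0  0  0  0  0
 c  0  0  1  1  1  1  1  1  1
 c  0  0  1  2  2  2  2  2  2
 a  0  1  1  2  2  2  2  2  3
 a  0  1  1  2  2  2  2  2  3
 a  0  1  1  2  2  2  2  2  3
 c  0  1  2  2  3  3  3  3  3
 a  0  1  2  2  3  3  3  3  4
 a  0  1  2  2  3  3  3  3  4

2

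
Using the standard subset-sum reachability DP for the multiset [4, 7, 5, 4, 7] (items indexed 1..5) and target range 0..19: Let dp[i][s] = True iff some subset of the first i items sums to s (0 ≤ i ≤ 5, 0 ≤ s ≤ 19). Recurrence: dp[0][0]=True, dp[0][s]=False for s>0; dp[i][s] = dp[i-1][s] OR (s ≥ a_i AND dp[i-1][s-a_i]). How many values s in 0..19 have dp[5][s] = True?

14

i\s   0   1   2   3   4   5   6   7   8   9  10  11  12  13  14  15  16  17  18  19
  0   T   F   F   F   F   F   F   F   F   F   F   F   F   F   F   F   F   F   F   F
  1   T   F   F   F   T   F   F   F   F   F   F   F   F   F   F   F   F   F   F   F
  2   T   F   F   F   T   F   F   T   F   F   F   T   F   F   F   F   F   F   F   F
  3   T   F   F   F   T   T   F   T   F   T   F   T   T   F   F   F   T   F   F   F
  4   T   F   F   F   T   T   F   T   T   T   F   T   T   T   F   T   T   F   F   F
  5   T   F   F   F   T   T   F   T   T   T   F   T   T   T   T   T   T   F   T   T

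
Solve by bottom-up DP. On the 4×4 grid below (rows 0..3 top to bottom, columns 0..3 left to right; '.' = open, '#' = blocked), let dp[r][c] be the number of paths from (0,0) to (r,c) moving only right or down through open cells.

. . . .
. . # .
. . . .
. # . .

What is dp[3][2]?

r\c   0   1   2   3
  0   1   1   1   1
  1   1   2   0   1
  2   1   3   3   4
  3   1   0   3   7

3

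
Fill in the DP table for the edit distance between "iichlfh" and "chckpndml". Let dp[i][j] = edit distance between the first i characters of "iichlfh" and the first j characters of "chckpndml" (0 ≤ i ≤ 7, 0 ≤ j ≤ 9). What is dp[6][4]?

   ''  c  h  c  k  p  n  d  m  l
''  0  1  2  3  4  5  6  7  8  9
 i  1  1  2  3  4  5  6  7  8  9
 i  2  2  2  3  4  5  6  7  8  9
 c  3  2  3  2  3  4  5  6  7  8
 h  4  3  2  3  3  4  5  6  7  8
 l  5  4  3  3  4  4  5  6  7  7
 f  6  5  4  4  4  5  5  6  7  8
 h  7  6  5  5  5  5  6  6  7  8

4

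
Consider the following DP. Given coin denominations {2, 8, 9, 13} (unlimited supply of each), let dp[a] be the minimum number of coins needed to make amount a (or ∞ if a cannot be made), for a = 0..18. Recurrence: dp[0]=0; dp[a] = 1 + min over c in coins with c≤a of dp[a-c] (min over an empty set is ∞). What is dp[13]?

 a  0  1  2  3  4  5  6  7  8  9 10 11 12 13 14 15 16 17 18
dp  0  -  1  -  2  -  3  -  1  1  2  2  3  1  4  2  2  2  2
(- denotes ∞ / unreachable)

1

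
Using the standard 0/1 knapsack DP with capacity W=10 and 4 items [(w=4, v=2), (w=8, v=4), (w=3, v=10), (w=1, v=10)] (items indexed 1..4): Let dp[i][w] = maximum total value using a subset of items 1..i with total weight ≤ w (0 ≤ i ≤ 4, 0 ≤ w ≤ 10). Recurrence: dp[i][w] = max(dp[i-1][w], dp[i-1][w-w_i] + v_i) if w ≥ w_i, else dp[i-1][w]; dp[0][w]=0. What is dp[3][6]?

i\w   0   1   2   3   4   5   6   7   8   9  10
  0   0   0   0   0   0   0   0   0   0   0   0
  1   0   0   0   0   2   2   2   2   2   2   2
  2   0   0   0   0   2   2   2   2   4   4   4
  3   0   0   0  10  10  10  10  12  12  12  12
  4   0  10  10  10  20  20  20  20  22  22  22

10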